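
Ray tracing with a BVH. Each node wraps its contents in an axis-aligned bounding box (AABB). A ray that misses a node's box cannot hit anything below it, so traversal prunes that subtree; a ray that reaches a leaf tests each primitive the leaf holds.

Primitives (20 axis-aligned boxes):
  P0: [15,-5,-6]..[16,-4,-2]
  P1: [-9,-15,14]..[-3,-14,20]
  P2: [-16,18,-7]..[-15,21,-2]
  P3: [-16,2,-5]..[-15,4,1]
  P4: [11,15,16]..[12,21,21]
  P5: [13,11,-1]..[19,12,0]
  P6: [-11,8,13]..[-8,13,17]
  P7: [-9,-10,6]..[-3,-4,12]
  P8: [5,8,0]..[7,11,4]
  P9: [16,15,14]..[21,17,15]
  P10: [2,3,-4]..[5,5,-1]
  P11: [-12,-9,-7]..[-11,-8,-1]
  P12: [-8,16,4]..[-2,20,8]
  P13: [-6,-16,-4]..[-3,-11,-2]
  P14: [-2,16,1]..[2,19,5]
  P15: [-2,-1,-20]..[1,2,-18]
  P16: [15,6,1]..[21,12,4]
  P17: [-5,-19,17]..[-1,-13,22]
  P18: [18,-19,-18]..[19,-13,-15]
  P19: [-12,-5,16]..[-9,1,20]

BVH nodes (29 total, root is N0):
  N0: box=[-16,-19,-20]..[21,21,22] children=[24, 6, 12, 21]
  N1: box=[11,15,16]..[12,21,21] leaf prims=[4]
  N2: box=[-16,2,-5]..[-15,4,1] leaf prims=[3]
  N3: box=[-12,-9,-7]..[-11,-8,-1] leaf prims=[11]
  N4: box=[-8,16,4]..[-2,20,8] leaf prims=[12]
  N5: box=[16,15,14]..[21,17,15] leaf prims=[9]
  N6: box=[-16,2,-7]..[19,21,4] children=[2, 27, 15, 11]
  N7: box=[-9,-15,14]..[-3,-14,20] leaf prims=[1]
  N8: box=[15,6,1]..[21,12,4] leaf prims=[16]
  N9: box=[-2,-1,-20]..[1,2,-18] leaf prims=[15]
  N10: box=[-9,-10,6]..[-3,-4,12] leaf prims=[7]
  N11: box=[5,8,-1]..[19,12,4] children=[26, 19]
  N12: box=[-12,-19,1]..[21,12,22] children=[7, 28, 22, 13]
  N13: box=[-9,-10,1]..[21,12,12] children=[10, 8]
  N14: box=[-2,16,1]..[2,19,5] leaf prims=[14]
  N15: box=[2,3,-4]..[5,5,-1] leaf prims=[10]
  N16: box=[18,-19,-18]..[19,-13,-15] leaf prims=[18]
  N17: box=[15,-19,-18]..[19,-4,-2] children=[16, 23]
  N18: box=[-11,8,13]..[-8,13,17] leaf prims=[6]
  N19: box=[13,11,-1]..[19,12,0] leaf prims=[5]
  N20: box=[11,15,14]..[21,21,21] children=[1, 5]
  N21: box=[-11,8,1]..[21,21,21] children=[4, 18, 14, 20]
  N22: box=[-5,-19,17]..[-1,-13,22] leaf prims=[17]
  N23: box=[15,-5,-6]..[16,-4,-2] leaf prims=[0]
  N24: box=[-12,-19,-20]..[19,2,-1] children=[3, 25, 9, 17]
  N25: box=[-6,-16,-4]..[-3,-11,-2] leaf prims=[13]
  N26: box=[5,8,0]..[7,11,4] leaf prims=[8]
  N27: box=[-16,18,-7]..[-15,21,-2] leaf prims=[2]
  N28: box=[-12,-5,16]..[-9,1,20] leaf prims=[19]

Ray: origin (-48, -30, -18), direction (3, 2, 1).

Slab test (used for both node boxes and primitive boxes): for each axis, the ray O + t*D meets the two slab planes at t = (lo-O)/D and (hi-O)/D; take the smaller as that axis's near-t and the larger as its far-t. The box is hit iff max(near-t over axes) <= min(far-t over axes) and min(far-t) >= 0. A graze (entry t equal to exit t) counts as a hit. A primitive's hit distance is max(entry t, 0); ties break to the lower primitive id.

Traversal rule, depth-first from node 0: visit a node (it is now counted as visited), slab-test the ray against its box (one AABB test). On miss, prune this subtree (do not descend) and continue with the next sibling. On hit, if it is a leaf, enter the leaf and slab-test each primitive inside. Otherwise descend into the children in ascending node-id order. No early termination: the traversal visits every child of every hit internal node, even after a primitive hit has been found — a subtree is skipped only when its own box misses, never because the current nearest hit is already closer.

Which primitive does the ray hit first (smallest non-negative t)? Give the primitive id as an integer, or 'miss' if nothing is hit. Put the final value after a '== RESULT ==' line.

Trace the traversal:
N0 x:[32/3,23] y:[11/2,51/2] z:[-2,40] -> hit [32/3,23], descend [6, 12, 21, 24]
  N6 x:[32/3,67/3] y:[16,51/2] z:[11,22] -> hit [16,22], descend [2, 11, 15, 27]
    N2 x:[32/3,11] y:[16,17] z:[13,19] -> miss, prune
    N11 x:[53/3,67/3] y:[19,21] z:[17,22] -> hit [19,21], descend [19, 26]
      N19 x:[61/3,67/3] y:[41/2,21] z:[17,18] -> miss, prune
      N26 x:[53/3,55/3] y:[19,41/2] z:[18,22] -> miss, prune
    N15 x:[50/3,53/3] y:[33/2,35/2] z:[14,17] -> hit [50/3,17] leaf, test {P10@t=50/3}
    N27 x:[32/3,11] y:[24,51/2] z:[11,16] -> miss, prune
  N12 x:[12,23] y:[11/2,21] z:[19,40] -> hit [19,21], descend [7, 13, 22, 28]
    N7 x:[13,15] y:[15/2,8] z:[32,38] -> miss, prune
    N13 x:[13,23] y:[10,21] z:[19,30] -> hit [19,21], descend [8, 10]
      N8 x:[21,23] y:[18,21] z:[19,22] -> hit [21,21] leaf, test {P16@t=21}
      N10 x:[13,15] y:[10,13] z:[24,30] -> miss, prune
    N22 x:[43/3,47/3] y:[11/2,17/2] z:[35,40] -> miss, prune
    N28 x:[12,13] y:[25/2,31/2] z:[34,38] -> miss, prune
  N21 x:[37/3,23] y:[19,51/2] z:[19,39] -> hit [19,23], descend [4, 14, 18, 20]
    N4 x:[40/3,46/3] y:[23,25] z:[22,26] -> miss, prune
    N14 x:[46/3,50/3] y:[23,49/2] z:[19,23] -> miss, prune
    N18 x:[37/3,40/3] y:[19,43/2] z:[31,35] -> miss, prune
    N20 x:[59/3,23] y:[45/2,51/2] z:[32,39] -> miss, prune
  N24 x:[12,67/3] y:[11/2,16] z:[-2,17] -> hit [12,16], descend [3, 9, 17, 25]
    N3 x:[12,37/3] y:[21/2,11] z:[11,17] -> miss, prune
    N9 x:[46/3,49/3] y:[29/2,16] z:[-2,0] -> miss, prune
    N17 x:[21,67/3] y:[11/2,13] z:[0,16] -> miss, prune
    N25 x:[14,15] y:[7,19/2] z:[14,16] -> miss, prune

Visited [0, 6, 2, 11, 19, 26, 15, 27, 12, 7, 13, 8, 10, 22, 28, 21, 4, 14, 18, 20, 24, 3, 9, 17, 25]. Tests: 25 box, 2 leaf. Nearest: P10.

== RESULT ==
10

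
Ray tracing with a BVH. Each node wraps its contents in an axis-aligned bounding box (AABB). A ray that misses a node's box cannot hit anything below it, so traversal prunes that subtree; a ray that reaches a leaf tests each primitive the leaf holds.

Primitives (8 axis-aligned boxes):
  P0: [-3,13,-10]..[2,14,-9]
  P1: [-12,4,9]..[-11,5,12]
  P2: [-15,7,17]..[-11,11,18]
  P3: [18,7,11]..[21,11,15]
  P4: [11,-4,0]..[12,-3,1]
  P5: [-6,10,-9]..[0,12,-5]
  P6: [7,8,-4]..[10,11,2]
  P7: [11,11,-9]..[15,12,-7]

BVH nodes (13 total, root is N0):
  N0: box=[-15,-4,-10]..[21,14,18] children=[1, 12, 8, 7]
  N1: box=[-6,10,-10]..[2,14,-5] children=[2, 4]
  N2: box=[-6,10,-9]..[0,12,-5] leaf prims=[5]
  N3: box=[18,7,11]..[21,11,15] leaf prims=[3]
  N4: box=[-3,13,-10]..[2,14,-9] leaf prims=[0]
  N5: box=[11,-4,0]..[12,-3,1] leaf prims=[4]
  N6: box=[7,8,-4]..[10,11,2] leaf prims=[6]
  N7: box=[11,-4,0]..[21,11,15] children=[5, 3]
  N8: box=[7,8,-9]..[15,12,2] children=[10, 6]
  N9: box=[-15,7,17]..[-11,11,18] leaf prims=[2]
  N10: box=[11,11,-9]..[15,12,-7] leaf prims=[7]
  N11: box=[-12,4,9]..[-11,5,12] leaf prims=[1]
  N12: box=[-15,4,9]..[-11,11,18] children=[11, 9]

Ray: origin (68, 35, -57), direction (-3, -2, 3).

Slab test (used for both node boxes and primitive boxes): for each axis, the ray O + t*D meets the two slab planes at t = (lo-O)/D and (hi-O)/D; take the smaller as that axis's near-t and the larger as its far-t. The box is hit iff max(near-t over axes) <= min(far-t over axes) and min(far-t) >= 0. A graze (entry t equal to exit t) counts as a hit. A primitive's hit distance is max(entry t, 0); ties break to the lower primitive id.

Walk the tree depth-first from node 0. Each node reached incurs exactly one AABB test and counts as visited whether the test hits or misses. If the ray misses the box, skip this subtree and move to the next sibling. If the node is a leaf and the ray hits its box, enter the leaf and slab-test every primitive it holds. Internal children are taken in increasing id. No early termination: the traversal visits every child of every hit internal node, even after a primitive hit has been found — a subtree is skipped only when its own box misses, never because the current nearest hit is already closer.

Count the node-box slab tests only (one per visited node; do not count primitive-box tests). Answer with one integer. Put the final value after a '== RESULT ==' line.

Traverse from the root:
N0 x:[47/3,83/3] y:[21/2,39/2] z:[47/3,25] -> hit [47/3,39/2], descend [1, 7, 8, 12]
  N1 x:[22,74/3] y:[21/2,25/2] z:[47/3,52/3] -> miss, prune
  N7 x:[47/3,19] y:[12,39/2] z:[19,24] -> hit [19,19], descend [3, 5]
    N3 x:[47/3,50/3] y:[12,14] z:[68/3,24] -> miss, prune
    N5 x:[56/3,19] y:[19,39/2] z:[19,58/3] -> hit [19,19] leaf, test {P4@t=19}
  N8 x:[53/3,61/3] y:[23/2,27/2] z:[16,59/3] -> miss, prune
  N12 x:[79/3,83/3] y:[12,31/2] z:[22,25] -> miss, prune

Summary -> nodes [0, 1, 7, 3, 5, 8, 12]; box-tests=7; leaf-entries=1; first=P4

== RESULT ==
7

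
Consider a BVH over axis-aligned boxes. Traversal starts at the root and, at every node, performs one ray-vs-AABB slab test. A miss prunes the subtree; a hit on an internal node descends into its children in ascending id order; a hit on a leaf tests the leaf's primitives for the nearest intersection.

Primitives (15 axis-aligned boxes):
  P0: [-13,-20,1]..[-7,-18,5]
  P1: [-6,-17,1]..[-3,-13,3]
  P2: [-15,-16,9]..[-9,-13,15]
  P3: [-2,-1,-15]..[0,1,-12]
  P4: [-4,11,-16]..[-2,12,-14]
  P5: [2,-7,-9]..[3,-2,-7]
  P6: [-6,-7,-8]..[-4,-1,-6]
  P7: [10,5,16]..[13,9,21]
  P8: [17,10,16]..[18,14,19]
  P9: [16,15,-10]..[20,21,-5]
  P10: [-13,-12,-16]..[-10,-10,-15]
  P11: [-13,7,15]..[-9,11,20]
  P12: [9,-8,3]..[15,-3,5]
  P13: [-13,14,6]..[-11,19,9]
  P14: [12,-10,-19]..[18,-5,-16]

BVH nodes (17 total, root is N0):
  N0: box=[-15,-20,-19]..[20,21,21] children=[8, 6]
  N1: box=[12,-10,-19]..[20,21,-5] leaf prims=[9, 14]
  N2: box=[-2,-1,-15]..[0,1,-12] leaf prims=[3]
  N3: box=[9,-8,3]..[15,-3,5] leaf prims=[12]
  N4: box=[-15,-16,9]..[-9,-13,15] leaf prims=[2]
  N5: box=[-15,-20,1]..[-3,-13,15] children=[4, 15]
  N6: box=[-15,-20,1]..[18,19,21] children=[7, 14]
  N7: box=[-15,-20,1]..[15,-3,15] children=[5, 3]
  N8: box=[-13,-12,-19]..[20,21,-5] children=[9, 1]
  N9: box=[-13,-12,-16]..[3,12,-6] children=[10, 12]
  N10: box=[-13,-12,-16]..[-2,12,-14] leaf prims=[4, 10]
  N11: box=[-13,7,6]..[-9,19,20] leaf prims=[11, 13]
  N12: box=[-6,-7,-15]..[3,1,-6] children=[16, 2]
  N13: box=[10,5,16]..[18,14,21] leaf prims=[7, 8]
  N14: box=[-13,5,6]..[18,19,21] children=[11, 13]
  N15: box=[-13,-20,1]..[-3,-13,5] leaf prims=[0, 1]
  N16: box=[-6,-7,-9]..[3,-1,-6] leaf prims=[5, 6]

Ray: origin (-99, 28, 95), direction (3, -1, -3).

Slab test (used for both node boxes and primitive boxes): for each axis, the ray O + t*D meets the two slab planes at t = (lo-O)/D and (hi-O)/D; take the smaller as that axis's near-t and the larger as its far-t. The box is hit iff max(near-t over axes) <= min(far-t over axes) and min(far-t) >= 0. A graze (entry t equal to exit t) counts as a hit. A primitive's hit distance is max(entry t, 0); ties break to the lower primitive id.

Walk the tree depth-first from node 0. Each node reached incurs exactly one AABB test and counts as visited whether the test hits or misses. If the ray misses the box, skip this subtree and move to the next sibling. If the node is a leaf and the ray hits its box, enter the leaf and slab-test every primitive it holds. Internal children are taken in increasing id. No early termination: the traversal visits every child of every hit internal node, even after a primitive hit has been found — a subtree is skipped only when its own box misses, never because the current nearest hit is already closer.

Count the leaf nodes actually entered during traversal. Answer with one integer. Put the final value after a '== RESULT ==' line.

Traverse from the root:
N0 x:[28,119/3] y:[7,48] z:[74/3,38] -> hit [28,38], descend [6, 8]
  N6 x:[28,39] y:[9,48] z:[74/3,94/3] -> hit [28,94/3], descend [7, 14]
    N7 x:[28,38] y:[31,48] z:[80/3,94/3] -> hit [31,94/3], descend [3, 5]
      N3 x:[36,38] y:[31,36] z:[30,92/3] -> miss, prune
      N5 x:[28,32] y:[41,48] z:[80/3,94/3] -> miss, prune
    N14 x:[86/3,39] y:[9,23] z:[74/3,89/3] -> miss, prune
  N8 x:[86/3,119/3] y:[7,40] z:[100/3,38] -> hit [100/3,38], descend [1, 9]
    N1 x:[37,119/3] y:[7,38] z:[100/3,38] -> hit [37,38] leaf, test {P9(miss), P14@t=37}
    N9 x:[86/3,34] y:[16,40] z:[101/3,37] -> hit [101/3,34], descend [10, 12]
      N10 x:[86/3,97/3] y:[16,40] z:[109/3,37] -> miss, prune
      N12 x:[31,34] y:[27,35] z:[101/3,110/3] -> hit [101/3,34], descend [2, 16]
        N2 x:[97/3,33] y:[27,29] z:[107/3,110/3] -> miss, prune
        N16 x:[31,34] y:[29,35] z:[101/3,104/3] -> hit [101/3,34] leaf, test {P5@t=34, P6(miss)}

13 AABB tests over nodes [0, 6, 7, 3, 5, 14, 8, 1, 9, 10, 12, 2, 16]; 2 leaves entered; closest P5.

== RESULT ==
2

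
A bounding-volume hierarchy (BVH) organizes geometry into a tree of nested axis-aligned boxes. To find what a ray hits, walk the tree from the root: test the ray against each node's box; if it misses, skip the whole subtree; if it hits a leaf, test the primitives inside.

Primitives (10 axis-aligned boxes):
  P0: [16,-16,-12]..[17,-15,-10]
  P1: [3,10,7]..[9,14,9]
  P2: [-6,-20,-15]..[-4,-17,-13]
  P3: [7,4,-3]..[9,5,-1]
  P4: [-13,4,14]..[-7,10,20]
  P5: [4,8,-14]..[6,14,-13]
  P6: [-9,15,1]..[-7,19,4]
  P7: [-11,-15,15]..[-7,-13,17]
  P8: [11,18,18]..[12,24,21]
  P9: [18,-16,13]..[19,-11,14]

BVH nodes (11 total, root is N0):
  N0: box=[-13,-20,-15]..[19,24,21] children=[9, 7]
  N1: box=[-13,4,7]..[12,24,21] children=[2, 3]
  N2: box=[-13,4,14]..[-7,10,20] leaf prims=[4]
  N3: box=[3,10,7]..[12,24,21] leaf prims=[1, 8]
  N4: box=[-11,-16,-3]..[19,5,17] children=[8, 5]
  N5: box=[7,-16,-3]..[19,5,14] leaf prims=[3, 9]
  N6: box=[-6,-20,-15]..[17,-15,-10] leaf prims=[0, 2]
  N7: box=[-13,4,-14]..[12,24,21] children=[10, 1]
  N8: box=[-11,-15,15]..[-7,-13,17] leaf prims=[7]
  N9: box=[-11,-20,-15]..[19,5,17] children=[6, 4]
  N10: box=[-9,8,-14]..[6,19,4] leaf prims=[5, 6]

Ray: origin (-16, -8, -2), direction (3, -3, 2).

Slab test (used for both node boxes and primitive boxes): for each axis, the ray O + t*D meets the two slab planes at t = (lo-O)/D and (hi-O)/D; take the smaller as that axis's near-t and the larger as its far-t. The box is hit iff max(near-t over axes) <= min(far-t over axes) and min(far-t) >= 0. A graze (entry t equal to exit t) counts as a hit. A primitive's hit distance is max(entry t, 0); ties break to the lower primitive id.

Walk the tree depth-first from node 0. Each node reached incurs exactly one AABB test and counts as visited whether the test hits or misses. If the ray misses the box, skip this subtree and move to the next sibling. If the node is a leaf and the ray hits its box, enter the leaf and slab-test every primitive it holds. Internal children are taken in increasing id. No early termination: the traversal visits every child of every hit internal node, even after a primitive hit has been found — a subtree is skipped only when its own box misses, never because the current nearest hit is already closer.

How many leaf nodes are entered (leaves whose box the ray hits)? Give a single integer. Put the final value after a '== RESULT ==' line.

Trace the traversal:
N0 x:[1,35/3] y:[-32/3,4] z:[-13/2,23/2] -> hit [1,4], descend [7, 9]
  N7 x:[1,28/3] y:[-32/3,-4] z:[-6,23/2] -> miss, prune
  N9 x:[5/3,35/3] y:[-13/3,4] z:[-13/2,19/2] -> hit [5/3,4], descend [4, 6]
    N4 x:[5/3,35/3] y:[-13/3,8/3] z:[-1/2,19/2] -> hit [5/3,8/3], descend [5, 8]
      N5 x:[23/3,35/3] y:[-13/3,8/3] z:[-1/2,8] -> miss, prune
      N8 x:[5/3,3] y:[5/3,7/3] z:[17/2,19/2] -> miss, prune
    N6 x:[10/3,11] y:[7/3,4] z:[-13/2,-4] -> miss, prune

7 AABB tests over nodes [0, 7, 9, 4, 5, 8, 6]; 0 leaves entered; closest miss.

== RESULT ==
0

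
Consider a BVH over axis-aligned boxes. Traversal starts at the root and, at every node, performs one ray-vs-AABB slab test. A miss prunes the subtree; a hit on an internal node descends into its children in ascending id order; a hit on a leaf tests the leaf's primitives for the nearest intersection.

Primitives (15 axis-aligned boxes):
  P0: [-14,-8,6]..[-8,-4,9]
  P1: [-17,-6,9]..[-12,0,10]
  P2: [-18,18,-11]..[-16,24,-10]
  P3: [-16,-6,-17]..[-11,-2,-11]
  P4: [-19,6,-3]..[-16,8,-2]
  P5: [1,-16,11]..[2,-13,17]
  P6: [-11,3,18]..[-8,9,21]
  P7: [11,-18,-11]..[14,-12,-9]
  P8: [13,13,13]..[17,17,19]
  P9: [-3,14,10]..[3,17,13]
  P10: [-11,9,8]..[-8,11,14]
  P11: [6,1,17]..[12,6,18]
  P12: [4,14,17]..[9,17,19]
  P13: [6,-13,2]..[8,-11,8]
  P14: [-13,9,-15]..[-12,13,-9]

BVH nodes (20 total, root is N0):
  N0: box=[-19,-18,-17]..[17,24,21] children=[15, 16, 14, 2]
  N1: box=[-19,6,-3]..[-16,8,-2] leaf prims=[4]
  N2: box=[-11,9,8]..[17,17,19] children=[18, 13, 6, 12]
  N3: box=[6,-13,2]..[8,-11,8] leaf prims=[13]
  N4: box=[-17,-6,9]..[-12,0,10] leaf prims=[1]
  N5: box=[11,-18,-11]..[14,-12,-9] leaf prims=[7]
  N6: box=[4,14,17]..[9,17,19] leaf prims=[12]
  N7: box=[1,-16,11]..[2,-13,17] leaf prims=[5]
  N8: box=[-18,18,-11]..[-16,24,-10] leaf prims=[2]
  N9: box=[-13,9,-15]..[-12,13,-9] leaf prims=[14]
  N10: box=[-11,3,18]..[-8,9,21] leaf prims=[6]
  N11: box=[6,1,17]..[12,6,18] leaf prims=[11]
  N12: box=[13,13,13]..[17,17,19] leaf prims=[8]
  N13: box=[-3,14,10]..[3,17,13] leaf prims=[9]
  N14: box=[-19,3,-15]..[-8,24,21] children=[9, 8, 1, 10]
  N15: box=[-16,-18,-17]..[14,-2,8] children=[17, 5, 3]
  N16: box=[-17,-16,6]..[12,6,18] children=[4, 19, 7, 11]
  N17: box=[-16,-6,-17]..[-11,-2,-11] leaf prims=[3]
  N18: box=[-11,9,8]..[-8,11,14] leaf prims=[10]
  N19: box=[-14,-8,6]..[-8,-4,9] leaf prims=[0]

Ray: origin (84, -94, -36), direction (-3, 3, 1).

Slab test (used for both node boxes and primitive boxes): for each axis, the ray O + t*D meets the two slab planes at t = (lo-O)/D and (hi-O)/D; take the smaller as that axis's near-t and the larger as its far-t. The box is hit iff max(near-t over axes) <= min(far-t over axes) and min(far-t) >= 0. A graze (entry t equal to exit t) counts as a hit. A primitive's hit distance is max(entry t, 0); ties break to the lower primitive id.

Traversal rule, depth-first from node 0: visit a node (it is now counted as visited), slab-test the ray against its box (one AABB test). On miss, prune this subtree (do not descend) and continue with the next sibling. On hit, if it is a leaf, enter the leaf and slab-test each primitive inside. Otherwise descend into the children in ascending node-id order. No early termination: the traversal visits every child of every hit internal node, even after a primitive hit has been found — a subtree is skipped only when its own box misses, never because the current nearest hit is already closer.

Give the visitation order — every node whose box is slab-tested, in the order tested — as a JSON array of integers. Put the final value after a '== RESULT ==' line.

Walk:
N0 x:[67/3,103/3] y:[76/3,118/3] z:[19,57] -> hit [76/3,103/3], descend [2, 14, 15, 16]
  N2 x:[67/3,95/3] y:[103/3,37] z:[44,55] -> miss, prune
  N14 x:[92/3,103/3] y:[97/3,118/3] z:[21,57] -> hit [97/3,103/3], descend [1, 8, 9, 10]
    N1 x:[100/3,103/3] y:[100/3,34] z:[33,34] -> hit [100/3,34] leaf, test {P4@t=100/3}
    N8 x:[100/3,34] y:[112/3,118/3] z:[25,26] -> miss, prune
    N9 x:[32,97/3] y:[103/3,107/3] z:[21,27] -> miss, prune
    N10 x:[92/3,95/3] y:[97/3,103/3] z:[54,57] -> miss, prune
  N15 x:[70/3,100/3] y:[76/3,92/3] z:[19,44] -> hit [76/3,92/3], descend [3, 5, 17]
    N3 x:[76/3,26] y:[27,83/3] z:[38,44] -> miss, prune
    N5 x:[70/3,73/3] y:[76/3,82/3] z:[25,27] -> miss, prune
    N17 x:[95/3,100/3] y:[88/3,92/3] z:[19,25] -> miss, prune
  N16 x:[24,101/3] y:[26,100/3] z:[42,54] -> miss, prune

Summary -> nodes [0, 2, 14, 1, 8, 9, 10, 15, 3, 5, 17, 16]; box-tests=12; leaf-entries=1; first=P4

== RESULT ==
[0, 2, 14, 1, 8, 9, 10, 15, 3, 5, 17, 16]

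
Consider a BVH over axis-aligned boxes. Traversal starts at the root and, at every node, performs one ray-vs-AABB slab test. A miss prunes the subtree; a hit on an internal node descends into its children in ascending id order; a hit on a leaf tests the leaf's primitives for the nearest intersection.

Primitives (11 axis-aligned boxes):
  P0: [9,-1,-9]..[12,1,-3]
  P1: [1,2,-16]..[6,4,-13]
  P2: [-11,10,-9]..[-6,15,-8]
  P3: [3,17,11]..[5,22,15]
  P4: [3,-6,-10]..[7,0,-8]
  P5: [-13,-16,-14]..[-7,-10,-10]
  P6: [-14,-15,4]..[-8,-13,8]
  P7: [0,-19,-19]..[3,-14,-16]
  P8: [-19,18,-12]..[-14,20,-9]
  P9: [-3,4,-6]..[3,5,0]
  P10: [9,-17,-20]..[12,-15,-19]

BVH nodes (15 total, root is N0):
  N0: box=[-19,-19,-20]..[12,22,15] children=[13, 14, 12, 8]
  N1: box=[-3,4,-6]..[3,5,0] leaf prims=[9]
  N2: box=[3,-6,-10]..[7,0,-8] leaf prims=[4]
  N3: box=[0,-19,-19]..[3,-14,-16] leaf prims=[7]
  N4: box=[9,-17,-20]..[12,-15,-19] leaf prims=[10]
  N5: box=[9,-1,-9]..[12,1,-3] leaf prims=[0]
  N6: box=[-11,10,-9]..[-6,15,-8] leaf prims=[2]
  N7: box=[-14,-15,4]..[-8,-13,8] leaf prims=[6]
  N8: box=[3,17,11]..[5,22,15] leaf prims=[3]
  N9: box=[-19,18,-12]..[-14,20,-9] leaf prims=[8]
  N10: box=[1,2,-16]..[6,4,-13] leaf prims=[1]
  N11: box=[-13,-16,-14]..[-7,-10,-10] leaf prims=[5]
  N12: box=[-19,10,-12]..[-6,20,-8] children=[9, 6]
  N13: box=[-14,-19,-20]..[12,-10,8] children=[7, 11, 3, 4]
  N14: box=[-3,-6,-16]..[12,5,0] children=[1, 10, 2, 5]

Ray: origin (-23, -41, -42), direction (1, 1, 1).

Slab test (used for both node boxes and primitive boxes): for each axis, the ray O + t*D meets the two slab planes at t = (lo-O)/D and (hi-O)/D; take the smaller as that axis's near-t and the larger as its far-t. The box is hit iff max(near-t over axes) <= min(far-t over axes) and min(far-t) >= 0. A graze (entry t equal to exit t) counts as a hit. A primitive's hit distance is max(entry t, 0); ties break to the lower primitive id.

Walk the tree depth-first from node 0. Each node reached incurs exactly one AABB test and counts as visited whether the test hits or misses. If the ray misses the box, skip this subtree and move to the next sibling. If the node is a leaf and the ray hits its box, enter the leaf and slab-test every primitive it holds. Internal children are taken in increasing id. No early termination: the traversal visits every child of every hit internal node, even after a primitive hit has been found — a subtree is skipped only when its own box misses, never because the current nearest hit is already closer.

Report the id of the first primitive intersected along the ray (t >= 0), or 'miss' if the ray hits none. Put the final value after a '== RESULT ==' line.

Traverse from the root:
N0 x:[4,35] y:[22,63] z:[22,57] -> hit [22,35], descend [8, 12, 13, 14]
  N8 x:[26,28] y:[58,63] z:[53,57] -> miss, prune
  N12 x:[4,17] y:[51,61] z:[30,34] -> miss, prune
  N13 x:[9,35] y:[22,31] z:[22,50] -> hit [22,31], descend [3, 4, 7, 11]
    N3 x:[23,26] y:[22,27] z:[23,26] -> hit [23,26] leaf, test {P7@t=23}
    N4 x:[32,35] y:[24,26] z:[22,23] -> miss, prune
    N7 x:[9,15] y:[26,28] z:[46,50] -> miss, prune
    N11 x:[10,16] y:[25,31] z:[28,32] -> miss, prune
  N14 x:[20,35] y:[35,46] z:[26,42] -> hit [35,35], descend [1, 2, 5, 10]
    N1 x:[20,26] y:[45,46] z:[36,42] -> miss, prune
    N2 x:[26,30] y:[35,41] z:[32,34] -> miss, prune
    N5 x:[32,35] y:[40,42] z:[33,39] -> miss, prune
    N10 x:[24,29] y:[43,45] z:[26,29] -> miss, prune

13 AABB tests over nodes [0, 8, 12, 13, 3, 4, 7, 11, 14, 1, 2, 5, 10]; 1 leaf entered; closest P7.

== RESULT ==
7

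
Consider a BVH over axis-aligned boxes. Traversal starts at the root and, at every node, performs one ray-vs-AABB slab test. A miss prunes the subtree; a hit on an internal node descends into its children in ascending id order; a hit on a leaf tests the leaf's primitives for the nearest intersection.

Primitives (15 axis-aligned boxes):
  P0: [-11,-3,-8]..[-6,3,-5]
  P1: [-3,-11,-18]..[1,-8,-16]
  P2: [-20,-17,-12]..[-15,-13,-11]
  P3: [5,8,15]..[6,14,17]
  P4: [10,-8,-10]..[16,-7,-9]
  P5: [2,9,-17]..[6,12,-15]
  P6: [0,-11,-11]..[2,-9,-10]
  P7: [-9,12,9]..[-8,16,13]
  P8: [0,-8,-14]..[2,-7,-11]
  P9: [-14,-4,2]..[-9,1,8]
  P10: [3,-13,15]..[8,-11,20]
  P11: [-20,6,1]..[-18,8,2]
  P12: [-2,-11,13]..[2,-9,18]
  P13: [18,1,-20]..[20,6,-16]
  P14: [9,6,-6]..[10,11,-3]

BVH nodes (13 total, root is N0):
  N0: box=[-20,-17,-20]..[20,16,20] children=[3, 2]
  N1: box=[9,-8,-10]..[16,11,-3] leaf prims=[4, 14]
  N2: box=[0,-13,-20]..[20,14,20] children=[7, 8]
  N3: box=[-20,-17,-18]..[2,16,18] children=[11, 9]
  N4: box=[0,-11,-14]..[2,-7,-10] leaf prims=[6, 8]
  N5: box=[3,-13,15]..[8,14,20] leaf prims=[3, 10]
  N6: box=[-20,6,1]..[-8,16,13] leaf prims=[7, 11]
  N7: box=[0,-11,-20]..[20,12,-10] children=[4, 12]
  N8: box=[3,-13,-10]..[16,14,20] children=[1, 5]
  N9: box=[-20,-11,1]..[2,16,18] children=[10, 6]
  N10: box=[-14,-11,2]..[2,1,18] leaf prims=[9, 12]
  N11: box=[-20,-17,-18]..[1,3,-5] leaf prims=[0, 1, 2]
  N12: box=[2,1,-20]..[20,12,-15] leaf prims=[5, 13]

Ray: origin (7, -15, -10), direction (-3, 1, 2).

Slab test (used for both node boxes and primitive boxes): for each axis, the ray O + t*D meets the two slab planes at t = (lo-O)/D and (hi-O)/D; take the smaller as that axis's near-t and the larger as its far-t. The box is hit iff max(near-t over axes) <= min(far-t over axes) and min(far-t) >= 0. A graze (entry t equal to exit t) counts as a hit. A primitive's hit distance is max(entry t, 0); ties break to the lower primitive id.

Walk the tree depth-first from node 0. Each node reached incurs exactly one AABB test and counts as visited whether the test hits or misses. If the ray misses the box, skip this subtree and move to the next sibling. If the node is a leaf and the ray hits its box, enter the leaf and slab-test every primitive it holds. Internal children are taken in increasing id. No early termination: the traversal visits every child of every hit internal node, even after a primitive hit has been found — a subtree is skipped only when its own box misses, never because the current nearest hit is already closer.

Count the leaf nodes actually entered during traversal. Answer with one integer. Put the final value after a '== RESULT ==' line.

Trace the traversal:
N0 x:[-13/3,9] y:[-2,31] z:[-5,15] -> hit [-2,9], descend [2, 3]
  N2 x:[-13/3,7/3] y:[2,29] z:[-5,15] -> hit [2,7/3], descend [7, 8]
    N7 x:[-13/3,7/3] y:[4,27] z:[-5,0] -> miss, prune
    N8 x:[-3,4/3] y:[2,29] z:[0,15] -> miss, prune
  N3 x:[5/3,9] y:[-2,31] z:[-4,14] -> hit [5/3,9], descend [9, 11]
    N9 x:[5/3,9] y:[4,31] z:[11/2,14] -> hit [11/2,9], descend [6, 10]
      N6 x:[5,9] y:[21,31] z:[11/2,23/2] -> miss, prune
      N10 x:[5/3,7] y:[4,16] z:[6,14] -> hit [6,7] leaf, test {P9(miss), P12(miss)}
    N11 x:[2,9] y:[-2,18] z:[-4,5/2] -> hit [2,5/2] leaf, test {P0(miss), P1(miss), P2(miss)}

Visited [0, 2, 7, 8, 3, 9, 6, 10, 11]. Tests: 9 box, 2 leaf. Nearest: miss.

== RESULT ==
2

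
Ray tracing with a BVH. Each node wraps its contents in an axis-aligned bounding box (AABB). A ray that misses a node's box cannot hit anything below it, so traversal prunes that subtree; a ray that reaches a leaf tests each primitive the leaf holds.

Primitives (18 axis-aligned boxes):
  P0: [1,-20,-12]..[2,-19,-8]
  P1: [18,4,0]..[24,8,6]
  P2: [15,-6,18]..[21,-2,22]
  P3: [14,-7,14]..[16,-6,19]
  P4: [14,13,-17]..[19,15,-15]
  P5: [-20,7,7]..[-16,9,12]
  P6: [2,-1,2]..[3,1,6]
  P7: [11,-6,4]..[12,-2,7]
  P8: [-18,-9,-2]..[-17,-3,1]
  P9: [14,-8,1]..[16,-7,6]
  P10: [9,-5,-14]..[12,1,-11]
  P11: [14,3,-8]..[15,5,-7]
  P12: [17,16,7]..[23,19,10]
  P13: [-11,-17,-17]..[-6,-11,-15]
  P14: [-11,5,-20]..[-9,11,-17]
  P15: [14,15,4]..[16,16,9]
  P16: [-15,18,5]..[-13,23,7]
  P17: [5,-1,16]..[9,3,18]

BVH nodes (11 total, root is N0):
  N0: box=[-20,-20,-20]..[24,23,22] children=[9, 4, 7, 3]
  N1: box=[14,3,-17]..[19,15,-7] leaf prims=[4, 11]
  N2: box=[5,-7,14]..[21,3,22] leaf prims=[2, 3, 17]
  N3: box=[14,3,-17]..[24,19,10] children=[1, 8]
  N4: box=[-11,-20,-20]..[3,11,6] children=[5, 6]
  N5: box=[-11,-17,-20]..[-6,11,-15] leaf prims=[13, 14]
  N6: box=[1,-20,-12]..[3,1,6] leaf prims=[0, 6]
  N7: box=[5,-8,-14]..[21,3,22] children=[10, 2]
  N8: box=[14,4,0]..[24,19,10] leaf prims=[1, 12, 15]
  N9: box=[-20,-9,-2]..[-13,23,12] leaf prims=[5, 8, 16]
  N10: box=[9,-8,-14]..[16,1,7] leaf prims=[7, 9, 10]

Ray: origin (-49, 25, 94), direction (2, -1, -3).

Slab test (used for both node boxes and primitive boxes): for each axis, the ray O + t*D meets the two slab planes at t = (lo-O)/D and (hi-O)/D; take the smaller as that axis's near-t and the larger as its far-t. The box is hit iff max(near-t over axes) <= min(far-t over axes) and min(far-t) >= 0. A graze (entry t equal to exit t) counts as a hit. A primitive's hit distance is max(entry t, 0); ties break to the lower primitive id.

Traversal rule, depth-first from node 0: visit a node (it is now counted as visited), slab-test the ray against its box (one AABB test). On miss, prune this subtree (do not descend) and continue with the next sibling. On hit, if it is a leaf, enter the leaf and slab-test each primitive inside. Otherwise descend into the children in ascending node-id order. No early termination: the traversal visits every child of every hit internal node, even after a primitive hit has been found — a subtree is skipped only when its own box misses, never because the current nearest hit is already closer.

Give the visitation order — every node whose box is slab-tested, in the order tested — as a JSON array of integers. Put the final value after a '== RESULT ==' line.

Walk:
N0 x:[29/2,73/2] y:[2,45] z:[24,38] -> hit [24,73/2], descend [3, 4, 7, 9]
  N3 x:[63/2,73/2] y:[6,22] z:[28,37] -> miss, prune
  N4 x:[19,26] y:[14,45] z:[88/3,38] -> miss, prune
  N7 x:[27,35] y:[22,33] z:[24,36] -> hit [27,33], descend [2, 10]
    N2 x:[27,35] y:[22,32] z:[24,80/3] -> miss, prune
    N10 x:[29,65/2] y:[24,33] z:[29,36] -> hit [29,65/2] leaf, test {P7@t=30, P9(miss), P10(miss)}
  N9 x:[29/2,18] y:[2,34] z:[82/3,32] -> miss, prune

Summary -> nodes [0, 3, 4, 7, 2, 10, 9]; box-tests=7; leaf-entries=1; first=P7

== RESULT ==
[0, 3, 4, 7, 2, 10, 9]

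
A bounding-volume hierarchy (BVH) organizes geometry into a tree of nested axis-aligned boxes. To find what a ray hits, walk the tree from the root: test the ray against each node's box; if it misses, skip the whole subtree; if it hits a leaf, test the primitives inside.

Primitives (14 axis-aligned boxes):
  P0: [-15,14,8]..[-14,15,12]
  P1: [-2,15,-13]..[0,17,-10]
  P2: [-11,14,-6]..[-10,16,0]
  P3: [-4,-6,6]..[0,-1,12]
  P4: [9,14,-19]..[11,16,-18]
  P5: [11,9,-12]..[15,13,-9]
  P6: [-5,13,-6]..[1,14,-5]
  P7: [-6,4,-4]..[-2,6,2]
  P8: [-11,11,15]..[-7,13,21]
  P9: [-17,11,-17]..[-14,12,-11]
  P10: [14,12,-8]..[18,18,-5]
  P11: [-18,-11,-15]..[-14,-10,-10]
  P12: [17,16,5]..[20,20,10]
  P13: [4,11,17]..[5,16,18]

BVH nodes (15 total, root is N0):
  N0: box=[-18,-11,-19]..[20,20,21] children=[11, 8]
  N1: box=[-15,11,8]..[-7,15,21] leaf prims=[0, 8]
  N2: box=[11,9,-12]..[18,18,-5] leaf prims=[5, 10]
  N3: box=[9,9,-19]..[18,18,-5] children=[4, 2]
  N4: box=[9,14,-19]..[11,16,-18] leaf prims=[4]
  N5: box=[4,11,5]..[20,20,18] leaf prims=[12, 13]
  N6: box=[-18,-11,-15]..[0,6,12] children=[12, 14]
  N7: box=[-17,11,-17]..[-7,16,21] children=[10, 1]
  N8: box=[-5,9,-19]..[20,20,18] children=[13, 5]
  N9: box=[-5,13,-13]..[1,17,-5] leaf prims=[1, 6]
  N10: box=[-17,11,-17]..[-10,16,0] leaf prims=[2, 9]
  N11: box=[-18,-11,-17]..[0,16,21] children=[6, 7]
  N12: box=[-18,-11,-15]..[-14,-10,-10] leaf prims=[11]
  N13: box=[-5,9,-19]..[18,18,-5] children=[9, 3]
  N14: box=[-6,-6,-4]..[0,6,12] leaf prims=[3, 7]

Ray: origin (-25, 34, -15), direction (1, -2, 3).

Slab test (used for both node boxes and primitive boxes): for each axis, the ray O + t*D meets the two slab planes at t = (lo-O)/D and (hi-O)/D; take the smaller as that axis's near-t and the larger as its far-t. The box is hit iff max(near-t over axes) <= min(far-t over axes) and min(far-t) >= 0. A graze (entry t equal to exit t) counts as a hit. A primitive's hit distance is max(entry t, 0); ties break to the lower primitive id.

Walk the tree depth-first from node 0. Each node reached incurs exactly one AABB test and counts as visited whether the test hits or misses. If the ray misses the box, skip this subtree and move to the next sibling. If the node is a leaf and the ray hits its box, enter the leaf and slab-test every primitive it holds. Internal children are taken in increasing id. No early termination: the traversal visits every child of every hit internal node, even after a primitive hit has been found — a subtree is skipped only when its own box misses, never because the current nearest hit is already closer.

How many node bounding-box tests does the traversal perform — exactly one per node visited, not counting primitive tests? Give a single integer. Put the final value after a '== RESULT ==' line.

Walk:
N0 x:[7,45] y:[7,45/2] z:[-4/3,12] -> hit [7,12], descend [8, 11]
  N8 x:[20,45] y:[7,25/2] z:[-4/3,11] -> miss, prune
  N11 x:[7,25] y:[9,45/2] z:[-2/3,12] -> hit [9,12], descend [6, 7]
    N6 x:[7,25] y:[14,45/2] z:[0,9] -> miss, prune
    N7 x:[8,18] y:[9,23/2] z:[-2/3,12] -> hit [9,23/2], descend [1, 10]
      N1 x:[10,18] y:[19/2,23/2] z:[23/3,12] -> hit [10,23/2] leaf, test {P0(miss), P8(miss)}
      N10 x:[8,15] y:[9,23/2] z:[-2/3,5] -> miss, prune

Summary -> nodes [0, 8, 11, 6, 7, 1, 10]; box-tests=7; leaf-entries=1; first=miss

== RESULT ==
7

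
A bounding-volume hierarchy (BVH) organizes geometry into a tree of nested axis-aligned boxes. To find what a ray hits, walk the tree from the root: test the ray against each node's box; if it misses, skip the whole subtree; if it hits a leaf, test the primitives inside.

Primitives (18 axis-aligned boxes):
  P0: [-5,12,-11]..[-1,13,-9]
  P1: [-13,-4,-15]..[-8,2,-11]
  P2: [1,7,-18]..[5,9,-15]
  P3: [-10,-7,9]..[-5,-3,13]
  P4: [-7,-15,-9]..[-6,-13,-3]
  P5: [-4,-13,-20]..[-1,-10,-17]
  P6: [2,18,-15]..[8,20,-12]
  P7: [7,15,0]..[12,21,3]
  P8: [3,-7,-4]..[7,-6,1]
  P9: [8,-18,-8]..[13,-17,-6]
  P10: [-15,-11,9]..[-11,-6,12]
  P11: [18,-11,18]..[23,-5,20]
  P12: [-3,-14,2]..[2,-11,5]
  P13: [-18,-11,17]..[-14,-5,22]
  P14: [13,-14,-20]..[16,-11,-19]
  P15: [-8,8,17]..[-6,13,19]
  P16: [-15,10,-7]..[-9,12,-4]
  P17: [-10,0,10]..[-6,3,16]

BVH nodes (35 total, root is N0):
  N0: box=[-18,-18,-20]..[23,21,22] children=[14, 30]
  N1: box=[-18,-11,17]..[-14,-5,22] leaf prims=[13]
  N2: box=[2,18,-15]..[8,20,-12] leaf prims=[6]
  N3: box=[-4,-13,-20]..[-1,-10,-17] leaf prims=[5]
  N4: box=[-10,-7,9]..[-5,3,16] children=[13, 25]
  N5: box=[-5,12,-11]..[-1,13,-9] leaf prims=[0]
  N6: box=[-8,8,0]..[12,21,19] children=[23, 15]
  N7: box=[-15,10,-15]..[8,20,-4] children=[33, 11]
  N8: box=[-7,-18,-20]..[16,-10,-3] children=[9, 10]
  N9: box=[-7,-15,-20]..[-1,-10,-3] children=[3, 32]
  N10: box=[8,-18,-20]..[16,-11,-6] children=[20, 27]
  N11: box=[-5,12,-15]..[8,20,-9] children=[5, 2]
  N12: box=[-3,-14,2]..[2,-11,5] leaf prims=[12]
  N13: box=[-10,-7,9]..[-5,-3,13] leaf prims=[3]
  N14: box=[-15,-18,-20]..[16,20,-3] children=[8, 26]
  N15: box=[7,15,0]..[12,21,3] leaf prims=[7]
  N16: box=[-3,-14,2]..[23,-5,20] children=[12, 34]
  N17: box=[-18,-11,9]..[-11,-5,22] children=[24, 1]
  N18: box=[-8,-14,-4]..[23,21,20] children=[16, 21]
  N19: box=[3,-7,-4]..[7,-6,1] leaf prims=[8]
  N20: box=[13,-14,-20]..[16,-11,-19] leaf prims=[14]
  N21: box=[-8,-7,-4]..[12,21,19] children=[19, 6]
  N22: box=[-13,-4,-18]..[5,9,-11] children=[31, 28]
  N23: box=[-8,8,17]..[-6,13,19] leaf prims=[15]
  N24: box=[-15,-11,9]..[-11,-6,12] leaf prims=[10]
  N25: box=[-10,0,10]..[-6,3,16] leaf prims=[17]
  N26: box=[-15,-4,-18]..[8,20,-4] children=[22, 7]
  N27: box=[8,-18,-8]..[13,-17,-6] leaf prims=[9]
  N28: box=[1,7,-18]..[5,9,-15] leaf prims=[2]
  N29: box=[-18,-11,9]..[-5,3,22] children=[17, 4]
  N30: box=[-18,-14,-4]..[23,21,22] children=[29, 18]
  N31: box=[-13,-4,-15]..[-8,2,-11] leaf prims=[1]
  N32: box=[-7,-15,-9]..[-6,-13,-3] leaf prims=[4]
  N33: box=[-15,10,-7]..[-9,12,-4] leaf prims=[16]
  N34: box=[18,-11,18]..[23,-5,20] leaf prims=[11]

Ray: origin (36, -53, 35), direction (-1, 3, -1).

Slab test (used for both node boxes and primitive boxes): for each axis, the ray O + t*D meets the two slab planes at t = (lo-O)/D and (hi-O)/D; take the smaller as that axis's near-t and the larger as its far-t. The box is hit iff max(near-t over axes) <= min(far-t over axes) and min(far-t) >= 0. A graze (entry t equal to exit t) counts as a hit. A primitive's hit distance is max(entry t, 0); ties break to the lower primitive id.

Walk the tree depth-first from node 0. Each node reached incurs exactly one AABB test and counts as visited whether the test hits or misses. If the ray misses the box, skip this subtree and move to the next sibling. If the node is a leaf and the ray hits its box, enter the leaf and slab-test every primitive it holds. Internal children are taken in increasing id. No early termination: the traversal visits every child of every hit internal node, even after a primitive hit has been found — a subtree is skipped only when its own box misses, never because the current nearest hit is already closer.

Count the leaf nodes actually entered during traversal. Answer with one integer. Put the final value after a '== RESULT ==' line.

Trace the traversal:
N0 x:[13,54] y:[35/3,74/3] z:[13,55] -> hit [13,74/3], descend [14, 30]
  N14 x:[20,51] y:[35/3,73/3] z:[38,55] -> miss, prune
  N30 x:[13,54] y:[13,74/3] z:[13,39] -> hit [13,74/3], descend [18, 29]
    N18 x:[13,44] y:[13,74/3] z:[15,39] -> hit [15,74/3], descend [16, 21]
      N16 x:[13,39] y:[13,16] z:[15,33] -> hit [15,16], descend [12, 34]
        N12 x:[34,39] y:[13,14] z:[30,33] -> miss, prune
        N34 x:[13,18] y:[14,16] z:[15,17] -> hit [15,16] leaf, test {P11@t=15}
      N21 x:[24,44] y:[46/3,74/3] z:[16,39] -> hit [24,74/3], descend [6, 19]
        N6 x:[24,44] y:[61/3,74/3] z:[16,35] -> hit [24,74/3], descend [15, 23]
          N15 x:[24,29] y:[68/3,74/3] z:[32,35] -> miss, prune
          N23 x:[42,44] y:[61/3,22] z:[16,18] -> miss, prune
        N19 x:[29,33] y:[46/3,47/3] z:[34,39] -> miss, prune
    N29 x:[41,54] y:[14,56/3] z:[13,26] -> miss, prune

Summary -> nodes [0, 14, 30, 18, 16, 12, 34, 21, 6, 15, 23, 19, 29]; box-tests=13; leaf-entries=1; first=P11

== RESULT ==
1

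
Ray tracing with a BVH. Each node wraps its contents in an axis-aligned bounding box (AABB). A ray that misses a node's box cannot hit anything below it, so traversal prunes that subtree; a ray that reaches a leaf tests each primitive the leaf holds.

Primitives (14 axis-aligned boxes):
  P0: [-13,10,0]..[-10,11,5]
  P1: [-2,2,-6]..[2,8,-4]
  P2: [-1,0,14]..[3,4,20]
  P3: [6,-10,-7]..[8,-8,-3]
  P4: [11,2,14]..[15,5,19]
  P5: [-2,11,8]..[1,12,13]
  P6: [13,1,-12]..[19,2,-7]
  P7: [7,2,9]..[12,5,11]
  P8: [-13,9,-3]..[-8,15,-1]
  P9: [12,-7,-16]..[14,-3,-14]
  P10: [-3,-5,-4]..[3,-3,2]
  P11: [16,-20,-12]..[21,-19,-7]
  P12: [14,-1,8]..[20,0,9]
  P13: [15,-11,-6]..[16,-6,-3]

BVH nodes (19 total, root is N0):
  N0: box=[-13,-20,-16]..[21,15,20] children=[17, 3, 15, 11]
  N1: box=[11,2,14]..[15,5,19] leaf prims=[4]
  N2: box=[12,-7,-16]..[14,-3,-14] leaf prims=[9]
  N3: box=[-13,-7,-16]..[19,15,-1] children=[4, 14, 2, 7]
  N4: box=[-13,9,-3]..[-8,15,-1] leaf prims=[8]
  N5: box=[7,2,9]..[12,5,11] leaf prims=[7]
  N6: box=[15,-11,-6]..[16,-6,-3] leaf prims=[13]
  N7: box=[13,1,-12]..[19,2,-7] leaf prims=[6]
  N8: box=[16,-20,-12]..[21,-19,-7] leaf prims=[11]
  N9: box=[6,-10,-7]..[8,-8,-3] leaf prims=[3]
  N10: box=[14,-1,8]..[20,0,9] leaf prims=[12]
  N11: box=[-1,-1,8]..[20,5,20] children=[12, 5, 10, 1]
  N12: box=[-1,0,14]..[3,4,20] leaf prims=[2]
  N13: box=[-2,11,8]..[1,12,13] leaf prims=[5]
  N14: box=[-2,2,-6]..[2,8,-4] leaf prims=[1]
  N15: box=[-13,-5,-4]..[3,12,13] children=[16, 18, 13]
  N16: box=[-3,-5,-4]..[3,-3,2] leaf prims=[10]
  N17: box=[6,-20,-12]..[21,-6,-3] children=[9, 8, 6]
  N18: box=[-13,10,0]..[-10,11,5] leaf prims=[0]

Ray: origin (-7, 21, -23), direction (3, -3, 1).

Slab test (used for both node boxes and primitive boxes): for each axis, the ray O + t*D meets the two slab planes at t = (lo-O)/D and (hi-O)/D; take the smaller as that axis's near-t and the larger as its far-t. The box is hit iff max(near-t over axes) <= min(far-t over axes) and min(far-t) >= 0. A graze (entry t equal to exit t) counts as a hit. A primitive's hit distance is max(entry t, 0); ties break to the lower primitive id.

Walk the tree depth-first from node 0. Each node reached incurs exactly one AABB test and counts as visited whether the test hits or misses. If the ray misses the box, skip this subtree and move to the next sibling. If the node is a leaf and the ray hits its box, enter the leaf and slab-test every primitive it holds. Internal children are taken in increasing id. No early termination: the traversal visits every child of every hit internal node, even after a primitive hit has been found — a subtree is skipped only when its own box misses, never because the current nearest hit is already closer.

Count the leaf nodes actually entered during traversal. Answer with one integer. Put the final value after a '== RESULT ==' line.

Traverse from the root:
N0 x:[-2,28/3] y:[2,41/3] z:[7,43] -> hit [7,28/3], descend [3, 11, 15, 17]
  N3 x:[-2,26/3] y:[2,28/3] z:[7,22] -> hit [7,26/3], descend [2, 4, 7, 14]
    N2 x:[19/3,7] y:[8,28/3] z:[7,9] -> miss, prune
    N4 x:[-2,-1/3] y:[2,4] z:[20,22] -> miss, prune
    N7 x:[20/3,26/3] y:[19/3,20/3] z:[11,16] -> miss, prune
    N14 x:[5/3,3] y:[13/3,19/3] z:[17,19] -> miss, prune
  N11 x:[2,9] y:[16/3,22/3] z:[31,43] -> miss, prune
  N15 x:[-2,10/3] y:[3,26/3] z:[19,36] -> miss, prune
  N17 x:[13/3,28/3] y:[9,41/3] z:[11,20] -> miss, prune

9 AABB tests over nodes [0, 3, 2, 4, 7, 14, 11, 15, 17]; 0 leaves entered; closest miss.

== RESULT ==
0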